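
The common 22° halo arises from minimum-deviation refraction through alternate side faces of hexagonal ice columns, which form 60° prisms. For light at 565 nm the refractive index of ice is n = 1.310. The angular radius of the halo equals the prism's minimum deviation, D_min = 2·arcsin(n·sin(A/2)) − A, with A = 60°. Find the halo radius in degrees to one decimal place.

n·sin(A/2) = 1.310 × sin 30° = 1.310 × 0.5000 = 0.6550.
D_min = 2·arcsin(0.6550) − 60° = 2 × 40.920° − 60° = 21.839°.

21.8°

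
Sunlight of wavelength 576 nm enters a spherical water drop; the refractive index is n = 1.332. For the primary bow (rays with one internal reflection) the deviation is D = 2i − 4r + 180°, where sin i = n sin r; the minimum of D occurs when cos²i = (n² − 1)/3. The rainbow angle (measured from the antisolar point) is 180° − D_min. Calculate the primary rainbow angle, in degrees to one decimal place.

cos²i = (1.77422 − 1)/3 = 0.25807; i = arccos(0.50801) = 59.469°.
sin r = sin 59.469°/1.332 = 0.64666; r = 40.290°.
D_min = 2·59.469° − 4·40.290° + 180° = 137.776°.
Rainbow angle = 180° − D_min = 42.224°.

42.2°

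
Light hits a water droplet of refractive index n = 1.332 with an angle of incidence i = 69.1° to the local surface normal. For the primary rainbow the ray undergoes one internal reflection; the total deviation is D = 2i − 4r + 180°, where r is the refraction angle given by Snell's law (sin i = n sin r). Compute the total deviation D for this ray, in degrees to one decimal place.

140.1°

sin r = sin 69.1° / 1.332 = 0.9342/1.332 = 0.7014; r = 44.54°.
D = 2·69.1° − 4·44.54° + 180° = 138.20° − 178.14° + 180° = 140.06°.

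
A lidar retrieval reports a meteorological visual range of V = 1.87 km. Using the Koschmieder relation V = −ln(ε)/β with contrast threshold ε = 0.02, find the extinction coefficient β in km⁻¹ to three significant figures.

2.09 km⁻¹

β = −ln(0.02) / V = 3.912 / 1.87 = 2.0920 km⁻¹.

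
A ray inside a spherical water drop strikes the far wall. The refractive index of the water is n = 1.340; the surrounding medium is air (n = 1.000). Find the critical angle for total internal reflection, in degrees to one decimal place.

48.3°

sin θ_c = n_air / n = 1.000 / 1.340 = 0.7463.
θ_c = arcsin(0.7463) = 48.27°.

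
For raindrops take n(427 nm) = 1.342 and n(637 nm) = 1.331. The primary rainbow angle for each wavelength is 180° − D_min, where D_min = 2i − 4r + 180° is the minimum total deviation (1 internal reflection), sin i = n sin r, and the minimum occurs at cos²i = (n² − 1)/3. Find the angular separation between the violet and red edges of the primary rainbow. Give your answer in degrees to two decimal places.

At 427 nm (n = 1.342): cos²i = 0.26699 → i = 58.888°, r = 39.641°, D_min = 139.213°, rainbow angle = 40.787°.
At 637 nm (n = 1.331): cos²i = 0.25719 → i = 59.527°, r = 40.356°, D_min = 137.630°, rainbow angle = 42.370°.
Angular width = |40.787° − 42.370°| = 1.583°.

1.58°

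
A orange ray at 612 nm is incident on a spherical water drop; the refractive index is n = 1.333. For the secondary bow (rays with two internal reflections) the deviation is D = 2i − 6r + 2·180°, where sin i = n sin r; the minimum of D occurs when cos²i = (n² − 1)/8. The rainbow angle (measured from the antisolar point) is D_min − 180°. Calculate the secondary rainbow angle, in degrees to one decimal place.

50.9°

cos²i = (1.77689 − 1)/8 = 0.09711; i = arccos(0.31163) = 71.843°.
sin r = sin 71.843°/1.333 = 0.71283; r = 45.466°.
D_min = 2·71.843° − 6·45.466° + 360° = 230.891°.
Rainbow angle = D_min − 180° = 50.891°.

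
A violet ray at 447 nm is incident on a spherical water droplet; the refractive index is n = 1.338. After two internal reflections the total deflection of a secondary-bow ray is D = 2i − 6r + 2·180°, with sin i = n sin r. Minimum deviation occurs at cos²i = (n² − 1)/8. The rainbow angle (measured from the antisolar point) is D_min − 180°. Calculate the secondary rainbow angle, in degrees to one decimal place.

cos²i = (1.79024 − 1)/8 = 0.09878; i = arccos(0.31429) = 71.682°.
sin r = sin 71.682°/1.338 = 0.70951; r = 45.195°.
D_min = 2·71.682° − 6·45.195° + 360° = 232.193°.
Rainbow angle = D_min − 180° = 52.193°.

52.2°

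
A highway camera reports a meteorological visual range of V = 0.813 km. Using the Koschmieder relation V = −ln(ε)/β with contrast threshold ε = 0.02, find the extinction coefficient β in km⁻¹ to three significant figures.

β = −ln(0.02) / V = 3.912 / 0.813 = 4.8118 km⁻¹.

4.81 km⁻¹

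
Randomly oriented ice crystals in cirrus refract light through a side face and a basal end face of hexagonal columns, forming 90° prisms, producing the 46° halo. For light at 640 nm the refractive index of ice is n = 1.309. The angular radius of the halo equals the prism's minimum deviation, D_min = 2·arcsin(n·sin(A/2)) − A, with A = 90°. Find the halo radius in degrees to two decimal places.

n·sin(A/2) = 1.309 × sin 45° = 1.309 × 0.7071 = 0.9256.
D_min = 2·arcsin(0.9256) − 90° = 2 × 67.759° − 90° = 45.519°.

45.52°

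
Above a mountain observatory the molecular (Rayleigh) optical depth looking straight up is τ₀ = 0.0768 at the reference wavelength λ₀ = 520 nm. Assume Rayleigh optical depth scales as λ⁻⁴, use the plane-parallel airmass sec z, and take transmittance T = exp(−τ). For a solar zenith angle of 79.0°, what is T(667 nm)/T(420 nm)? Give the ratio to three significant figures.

Airmass: sec 79.0° = 5.2408.
τ(667 nm) = 0.0768 × (520/667)⁴ × 5.2408 = 0.0768 × 0.3694 × 5.2408 = 0.1487.
τ(420 nm) = 0.0768 × (520/420)⁴ × 5.2408 = 0.0768 × 2.3497 × 5.2408 = 0.9458.
T(667)/T(420) = exp(τ_B − τ_A) = exp(0.7971) = 2.2190.

2.22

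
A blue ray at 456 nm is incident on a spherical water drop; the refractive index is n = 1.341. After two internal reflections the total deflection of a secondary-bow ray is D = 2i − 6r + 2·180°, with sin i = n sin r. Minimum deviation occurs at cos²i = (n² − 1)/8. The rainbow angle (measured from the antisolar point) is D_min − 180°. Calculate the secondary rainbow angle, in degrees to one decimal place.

cos²i = (1.79828 − 1)/8 = 0.09979; i = arccos(0.31589) = 71.586°.
sin r = sin 71.586°/1.341 = 0.70753; r = 45.034°.
D_min = 2·71.586° − 6·45.034° + 360° = 232.966°.
Rainbow angle = D_min − 180° = 52.966°.

53.0°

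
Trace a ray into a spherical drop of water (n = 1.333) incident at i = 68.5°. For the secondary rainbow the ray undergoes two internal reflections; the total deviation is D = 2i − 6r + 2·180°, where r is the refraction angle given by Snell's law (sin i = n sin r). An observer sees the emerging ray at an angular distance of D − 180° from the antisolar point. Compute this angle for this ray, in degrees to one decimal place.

sin r = sin 68.5° / 1.333 = 0.9304/1.333 = 0.6980; r = 44.27°.
D = 2·68.5° − 6·44.27° + 2·180° = 137.00° − 265.59° + 360° = 231.41°.
Angle from antisolar point = D − 180° = 51.41°.

51.4°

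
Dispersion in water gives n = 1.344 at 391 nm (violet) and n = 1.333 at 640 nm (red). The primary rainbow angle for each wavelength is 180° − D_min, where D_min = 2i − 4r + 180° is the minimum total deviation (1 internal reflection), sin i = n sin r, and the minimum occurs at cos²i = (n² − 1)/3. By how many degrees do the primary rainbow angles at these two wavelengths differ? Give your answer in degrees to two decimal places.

At 391 nm (n = 1.344): cos²i = 0.26878 → i = 58.772°, r = 39.512°, D_min = 139.495°, rainbow angle = 40.505°.
At 640 nm (n = 1.333): cos²i = 0.25896 → i = 59.410°, r = 40.225°, D_min = 137.922°, rainbow angle = 42.078°.
Angular width = |40.505° − 42.078°| = 1.573°.

1.57°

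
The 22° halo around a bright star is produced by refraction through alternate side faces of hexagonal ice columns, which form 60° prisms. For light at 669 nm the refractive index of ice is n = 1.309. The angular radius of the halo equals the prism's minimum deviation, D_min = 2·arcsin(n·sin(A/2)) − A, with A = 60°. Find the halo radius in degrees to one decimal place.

n·sin(A/2) = 1.309 × sin 30° = 1.309 × 0.5000 = 0.6545.
D_min = 2·arcsin(0.6545) − 60° = 2 × 40.882° − 60° = 21.763°.

21.8°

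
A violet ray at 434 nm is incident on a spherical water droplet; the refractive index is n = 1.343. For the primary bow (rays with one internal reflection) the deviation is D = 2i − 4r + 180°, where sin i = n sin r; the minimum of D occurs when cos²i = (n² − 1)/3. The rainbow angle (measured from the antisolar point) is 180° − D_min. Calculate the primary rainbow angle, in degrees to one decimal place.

40.6°

cos²i = (1.80365 − 1)/3 = 0.26788; i = arccos(0.51757) = 58.830°.
sin r = sin 58.830°/1.343 = 0.63711; r = 39.577°.
D_min = 2·58.830° − 4·39.577° + 180° = 139.354°.
Rainbow angle = 180° − D_min = 40.646°.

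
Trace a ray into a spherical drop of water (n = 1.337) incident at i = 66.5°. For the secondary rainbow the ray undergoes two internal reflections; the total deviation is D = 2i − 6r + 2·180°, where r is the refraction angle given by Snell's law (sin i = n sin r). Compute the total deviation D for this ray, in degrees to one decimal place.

sin r = sin 66.5° / 1.337 = 0.9171/1.337 = 0.6859; r = 43.31°.
D = 2·66.5° − 6·43.31° + 2·180° = 133.00° − 259.84° + 360° = 233.16°.

233.2°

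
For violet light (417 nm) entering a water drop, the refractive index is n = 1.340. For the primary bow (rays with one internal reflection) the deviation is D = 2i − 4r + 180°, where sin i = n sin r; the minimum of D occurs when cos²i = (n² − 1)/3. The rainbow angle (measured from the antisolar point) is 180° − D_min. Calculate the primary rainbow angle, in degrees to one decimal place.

41.1°

cos²i = (1.79560 − 1)/3 = 0.26520; i = arccos(0.51498) = 59.004°.
sin r = sin 59.004°/1.340 = 0.63971; r = 39.770°.
D_min = 2·59.004° − 4·39.770° + 180° = 138.929°.
Rainbow angle = 180° − D_min = 41.071°.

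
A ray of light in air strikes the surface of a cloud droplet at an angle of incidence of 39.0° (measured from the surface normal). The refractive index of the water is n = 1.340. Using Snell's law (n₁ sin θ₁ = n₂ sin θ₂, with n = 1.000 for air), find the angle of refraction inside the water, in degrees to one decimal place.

28.0°

Snell: sin θ_r = sin θ_i / n = sin 39.0° / 1.340 = 0.6293 / 1.340 = 0.4696.
θ_r = arcsin(0.4696) = 28.01°.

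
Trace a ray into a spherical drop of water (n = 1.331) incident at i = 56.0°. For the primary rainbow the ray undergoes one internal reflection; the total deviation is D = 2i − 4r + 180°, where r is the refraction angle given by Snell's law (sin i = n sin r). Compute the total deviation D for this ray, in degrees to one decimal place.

137.9°

sin r = sin 56.0° / 1.331 = 0.8290/1.331 = 0.6229; r = 38.53°.
D = 2·56.0° − 4·38.53° + 180° = 112.00° − 154.10° + 180° = 137.90°.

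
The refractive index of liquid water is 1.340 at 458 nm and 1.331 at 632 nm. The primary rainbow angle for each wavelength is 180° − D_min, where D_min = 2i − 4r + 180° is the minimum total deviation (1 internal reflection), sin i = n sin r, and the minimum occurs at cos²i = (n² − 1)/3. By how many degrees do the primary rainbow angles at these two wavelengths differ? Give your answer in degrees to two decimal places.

At 458 nm (n = 1.340): cos²i = 0.26520 → i = 59.004°, r = 39.770°, D_min = 138.929°, rainbow angle = 41.071°.
At 632 nm (n = 1.331): cos²i = 0.25719 → i = 59.527°, r = 40.356°, D_min = 137.630°, rainbow angle = 42.370°.
Angular width = |41.071° − 42.370°| = 1.299°.

1.30°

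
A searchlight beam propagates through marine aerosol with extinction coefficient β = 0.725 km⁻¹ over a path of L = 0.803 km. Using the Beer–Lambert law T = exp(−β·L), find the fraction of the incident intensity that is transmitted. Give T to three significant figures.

0.559

τ = β·L = 0.725 × 0.803 = 0.5822.
T = exp(−0.5822) = 0.5587.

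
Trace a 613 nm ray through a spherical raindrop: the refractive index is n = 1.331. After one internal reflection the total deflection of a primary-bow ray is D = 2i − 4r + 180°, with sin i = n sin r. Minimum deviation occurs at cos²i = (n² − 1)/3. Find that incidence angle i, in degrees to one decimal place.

59.5°

cos²i = (1.331² − 1)/3 = (1.77156 − 1)/3 = 0.25719.
cos i = 0.50714, so i = 59.527°.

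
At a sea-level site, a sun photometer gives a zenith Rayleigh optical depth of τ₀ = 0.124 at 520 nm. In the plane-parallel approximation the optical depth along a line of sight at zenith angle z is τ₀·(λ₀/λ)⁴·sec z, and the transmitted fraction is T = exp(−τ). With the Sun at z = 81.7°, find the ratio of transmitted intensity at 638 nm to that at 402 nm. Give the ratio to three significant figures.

Airmass: sec 81.7° = 6.9273.
τ(638 nm) = 0.124 × (520/638)⁴ × 6.9273 = 0.124 × 0.4413 × 6.9273 = 0.3791.
τ(402 nm) = 0.124 × (520/402)⁴ × 6.9273 = 0.124 × 2.7997 × 6.9273 = 2.4049.
T(638)/T(402) = exp(τ_B − τ_A) = exp(2.0258) = 7.5824.

7.58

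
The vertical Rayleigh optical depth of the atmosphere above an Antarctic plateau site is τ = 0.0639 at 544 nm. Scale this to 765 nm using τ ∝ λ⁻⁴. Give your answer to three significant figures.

0.0163

τ(765 nm) = τ(544 nm) × (544/765)⁴ = 0.0639 × (0.7111)⁴ = 0.0639 × 0.2557 = 0.0163.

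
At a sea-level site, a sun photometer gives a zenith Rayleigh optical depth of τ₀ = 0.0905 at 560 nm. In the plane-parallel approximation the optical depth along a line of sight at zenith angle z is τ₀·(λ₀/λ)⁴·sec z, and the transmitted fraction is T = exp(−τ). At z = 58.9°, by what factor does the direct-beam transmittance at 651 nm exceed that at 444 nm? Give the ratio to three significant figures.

Airmass: sec 58.9° = 1.9360.
τ(651 nm) = 0.0905 × (560/651)⁴ × 1.9360 = 0.0905 × 0.5476 × 1.9360 = 0.0959.
τ(444 nm) = 0.0905 × (560/444)⁴ × 1.9360 = 0.0905 × 2.5306 × 1.9360 = 0.4434.
T(651)/T(444) = exp(τ_B − τ_A) = exp(0.3474) = 1.4154.

1.42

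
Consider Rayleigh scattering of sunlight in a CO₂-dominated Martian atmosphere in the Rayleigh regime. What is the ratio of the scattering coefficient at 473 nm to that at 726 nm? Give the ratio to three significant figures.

5.55

Rayleigh scattering ∝ λ⁻⁴, so the ratio of coefficients is the inverse fourth power of the wavelength ratio.
σ(473)/σ(726) = (726/473)⁴ = (1.5349)⁴ = 5.55.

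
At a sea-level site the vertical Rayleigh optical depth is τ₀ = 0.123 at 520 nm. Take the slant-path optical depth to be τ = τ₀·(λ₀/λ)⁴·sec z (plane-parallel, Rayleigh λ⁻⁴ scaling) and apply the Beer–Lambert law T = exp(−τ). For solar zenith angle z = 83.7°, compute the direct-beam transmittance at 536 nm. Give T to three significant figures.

sec 83.7° = 9.1129.
τ = 0.123 × (520/536)⁴ × 9.1129 = 0.123 × 0.8858 × 9.1129 = 0.9929.
T = exp(−0.9929) = 0.3705.

0.370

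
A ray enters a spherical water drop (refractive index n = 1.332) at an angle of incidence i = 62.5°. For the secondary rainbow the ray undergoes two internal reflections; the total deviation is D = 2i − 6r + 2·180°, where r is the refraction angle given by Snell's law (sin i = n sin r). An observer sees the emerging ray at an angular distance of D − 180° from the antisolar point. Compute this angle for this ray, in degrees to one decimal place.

sin r = sin 62.5° / 1.332 = 0.8870/1.332 = 0.6659; r = 41.75°.
D = 2·62.5° − 6·41.75° + 2·180° = 125.00° − 250.52° + 360° = 234.48°.
Angle from antisolar point = D − 180° = 54.48°.

54.5°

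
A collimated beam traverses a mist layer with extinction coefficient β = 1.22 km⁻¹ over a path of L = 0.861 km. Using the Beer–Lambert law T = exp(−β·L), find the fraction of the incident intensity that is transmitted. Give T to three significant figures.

τ = β·L = 1.22 × 0.861 = 1.0504.
T = exp(−1.0504) = 0.3498.

0.350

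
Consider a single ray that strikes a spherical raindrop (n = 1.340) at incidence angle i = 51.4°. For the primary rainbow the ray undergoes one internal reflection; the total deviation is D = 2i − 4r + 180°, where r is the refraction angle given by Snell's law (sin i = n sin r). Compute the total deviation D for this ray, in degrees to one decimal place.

sin r = sin 51.4° / 1.340 = 0.7815/1.340 = 0.5832; r = 35.68°.
D = 2·51.4° − 4·35.68° + 180° = 102.80° − 142.71° + 180° = 140.09°.

140.1°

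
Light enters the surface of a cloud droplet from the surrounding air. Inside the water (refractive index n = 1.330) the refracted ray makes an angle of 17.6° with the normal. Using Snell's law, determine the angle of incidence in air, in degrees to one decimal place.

23.7°

Snell: sin θ_i = n · sin θ_r = 1.330 × sin 17.6° = 1.330 × 0.3024 = 0.4022.
θ_i = arcsin(0.4022) = 23.71°.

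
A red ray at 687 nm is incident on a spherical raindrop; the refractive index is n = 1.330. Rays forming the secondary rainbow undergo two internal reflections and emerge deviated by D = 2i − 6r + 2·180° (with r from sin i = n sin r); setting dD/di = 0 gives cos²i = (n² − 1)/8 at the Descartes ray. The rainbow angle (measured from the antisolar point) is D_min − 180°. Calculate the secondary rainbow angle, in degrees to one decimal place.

50.1°

cos²i = (1.76890 − 1)/8 = 0.09611; i = arccos(0.31002) = 71.940°.
sin r = sin 71.940°/1.330 = 0.71483; r = 45.630°.
D_min = 2·71.940° − 6·45.630° + 360° = 230.101°.
Rainbow angle = D_min − 180° = 50.101°.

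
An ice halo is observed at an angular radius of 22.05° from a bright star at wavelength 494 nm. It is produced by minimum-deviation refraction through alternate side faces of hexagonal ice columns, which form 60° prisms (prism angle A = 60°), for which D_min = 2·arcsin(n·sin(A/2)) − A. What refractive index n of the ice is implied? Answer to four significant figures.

Rearranging: n = sin((D_min + A)/2) / sin(A/2).
(D_min + A)/2 = (22.05° + 60°)/2 = 41.025°.
n = sin 41.025° / sin 30° = 0.6564 / 0.5000 = 1.3128.

1.313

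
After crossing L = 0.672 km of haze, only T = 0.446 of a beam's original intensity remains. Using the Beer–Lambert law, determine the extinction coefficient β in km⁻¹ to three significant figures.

1.20 km⁻¹

Beer–Lambert: T = exp(−βL) ⇒ β = −ln(T)/L = −ln(0.446)/0.672 = 0.8074/0.672 = 1.202 km⁻¹.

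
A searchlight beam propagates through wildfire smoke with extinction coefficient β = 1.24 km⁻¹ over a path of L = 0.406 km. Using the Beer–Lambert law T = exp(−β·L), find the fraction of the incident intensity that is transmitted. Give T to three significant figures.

τ = β·L = 1.24 × 0.406 = 0.5034.
T = exp(−0.5034) = 0.6044.

0.604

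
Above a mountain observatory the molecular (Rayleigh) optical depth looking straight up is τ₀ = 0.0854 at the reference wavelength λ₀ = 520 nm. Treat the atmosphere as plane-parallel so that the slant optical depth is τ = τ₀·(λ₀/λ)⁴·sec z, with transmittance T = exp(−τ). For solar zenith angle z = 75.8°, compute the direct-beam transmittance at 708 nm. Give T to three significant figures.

sec 75.8° = 4.0765.
τ = 0.0854 × (520/708)⁴ × 4.0765 = 0.0854 × 0.2910 × 4.0765 = 0.1013.
T = exp(−0.1013) = 0.9037.

0.904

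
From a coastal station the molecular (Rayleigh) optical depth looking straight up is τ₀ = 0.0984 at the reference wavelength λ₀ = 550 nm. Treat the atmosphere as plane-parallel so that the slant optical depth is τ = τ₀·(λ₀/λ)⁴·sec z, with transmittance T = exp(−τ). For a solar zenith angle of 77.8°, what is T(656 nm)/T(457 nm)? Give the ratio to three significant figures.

Airmass: sec 77.8° = 4.7321.
τ(656 nm) = 0.0984 × (550/656)⁴ × 4.7321 = 0.0984 × 0.4941 × 4.7321 = 0.2301.
τ(457 nm) = 0.0984 × (550/457)⁴ × 4.7321 = 0.0984 × 2.0979 × 4.7321 = 0.9769.
T(656)/T(457) = exp(τ_B − τ_A) = exp(0.7468) = 2.1102.

2.11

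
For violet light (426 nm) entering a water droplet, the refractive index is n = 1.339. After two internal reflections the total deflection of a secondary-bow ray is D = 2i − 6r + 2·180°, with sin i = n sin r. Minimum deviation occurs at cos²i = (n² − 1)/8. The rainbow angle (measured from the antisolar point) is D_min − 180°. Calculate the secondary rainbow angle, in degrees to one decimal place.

cos²i = (1.79292 − 1)/8 = 0.09912; i = arccos(0.31483) = 71.650°.
sin r = sin 71.650°/1.339 = 0.70885; r = 45.141°.
D_min = 2·71.650° − 6·45.141° + 360° = 232.451°.
Rainbow angle = D_min − 180° = 52.451°.

52.5°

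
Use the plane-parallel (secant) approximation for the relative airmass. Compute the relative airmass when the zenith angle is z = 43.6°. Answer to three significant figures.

X = sec z = 1/cos 43.6° = 1/0.7242 = 1.3809.

1.38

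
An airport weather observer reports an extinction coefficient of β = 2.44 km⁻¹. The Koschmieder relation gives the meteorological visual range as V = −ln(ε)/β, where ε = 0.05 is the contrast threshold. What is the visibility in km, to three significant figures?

1.23 km

V = −ln(0.05) / 2.44 = 2.996 / 2.44 = 1.2278 km.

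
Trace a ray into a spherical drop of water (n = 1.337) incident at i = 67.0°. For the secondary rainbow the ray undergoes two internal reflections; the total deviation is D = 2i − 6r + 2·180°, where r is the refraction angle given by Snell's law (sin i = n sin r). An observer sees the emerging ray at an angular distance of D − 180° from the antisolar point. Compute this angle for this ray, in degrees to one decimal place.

sin r = sin 67.0° / 1.337 = 0.9205/1.337 = 0.6885; r = 43.51°.
D = 2·67.0° − 6·43.51° + 2·180° = 134.00° − 261.06° + 360° = 232.94°.
Angle from antisolar point = D − 180° = 52.94°.

52.9°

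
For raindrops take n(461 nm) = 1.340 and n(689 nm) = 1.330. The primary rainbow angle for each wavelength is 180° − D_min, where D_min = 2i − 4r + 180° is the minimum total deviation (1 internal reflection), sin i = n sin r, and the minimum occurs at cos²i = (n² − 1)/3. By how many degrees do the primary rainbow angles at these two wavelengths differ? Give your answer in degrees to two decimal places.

At 461 nm (n = 1.340): cos²i = 0.26520 → i = 59.004°, r = 39.770°, D_min = 138.929°, rainbow angle = 41.071°.
At 689 nm (n = 1.330): cos²i = 0.25630 → i = 59.585°, r = 40.422°, D_min = 137.484°, rainbow angle = 42.516°.
Angular width = |41.071° − 42.516°| = 1.445°.

1.45°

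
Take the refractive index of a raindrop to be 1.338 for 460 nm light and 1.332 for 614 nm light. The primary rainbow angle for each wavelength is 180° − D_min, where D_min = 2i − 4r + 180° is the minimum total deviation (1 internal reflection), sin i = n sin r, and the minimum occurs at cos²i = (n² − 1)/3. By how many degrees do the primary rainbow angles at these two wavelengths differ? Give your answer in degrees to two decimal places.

0.87°

At 460 nm (n = 1.338): cos²i = 0.26341 → i = 59.120°, r = 39.899°, D_min = 138.643°, rainbow angle = 41.357°.
At 614 nm (n = 1.332): cos²i = 0.25807 → i = 59.469°, r = 40.290°, D_min = 137.776°, rainbow angle = 42.224°.
Angular width = |41.357° − 42.224°| = 0.867°.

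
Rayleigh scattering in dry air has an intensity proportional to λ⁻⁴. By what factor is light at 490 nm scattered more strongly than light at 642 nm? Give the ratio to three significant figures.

2.95

Rayleigh scattering ∝ λ⁻⁴, so the ratio of coefficients is the inverse fourth power of the wavelength ratio.
σ(490)/σ(642) = (642/490)⁴ = (1.3102)⁴ = 2.947.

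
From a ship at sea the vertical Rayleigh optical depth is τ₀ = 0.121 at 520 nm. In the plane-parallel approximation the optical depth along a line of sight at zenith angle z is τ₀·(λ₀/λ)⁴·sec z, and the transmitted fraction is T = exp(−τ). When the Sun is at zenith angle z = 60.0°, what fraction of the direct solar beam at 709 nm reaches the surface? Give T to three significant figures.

sec 60.0° = 2.0000.
τ = 0.121 × (520/709)⁴ × 2.0000 = 0.121 × 0.2894 × 2.0000 = 0.0700.
T = exp(−0.0700) = 0.9324.

0.932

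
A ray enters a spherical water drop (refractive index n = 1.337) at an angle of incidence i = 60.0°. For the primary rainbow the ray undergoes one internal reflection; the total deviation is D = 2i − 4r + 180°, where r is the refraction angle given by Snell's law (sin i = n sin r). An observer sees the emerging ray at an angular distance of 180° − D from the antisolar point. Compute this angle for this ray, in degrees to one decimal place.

41.5°

sin r = sin 60.0° / 1.337 = 0.8660/1.337 = 0.6477; r = 40.37°.
D = 2·60.0° − 4·40.37° + 180° = 120.00° − 161.49° + 180° = 138.51°.
Angle from antisolar point = 180° − D = 41.49°.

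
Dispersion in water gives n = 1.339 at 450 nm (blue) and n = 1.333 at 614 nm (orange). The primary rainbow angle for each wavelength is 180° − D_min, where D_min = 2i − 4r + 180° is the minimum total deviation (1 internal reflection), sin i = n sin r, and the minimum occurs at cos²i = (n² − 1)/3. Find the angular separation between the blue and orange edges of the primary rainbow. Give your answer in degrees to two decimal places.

0.86°

At 450 nm (n = 1.339): cos²i = 0.26431 → i = 59.062°, r = 39.834°, D_min = 138.786°, rainbow angle = 41.214°.
At 614 nm (n = 1.333): cos²i = 0.25896 → i = 59.410°, r = 40.225°, D_min = 137.922°, rainbow angle = 42.078°.
Angular width = |41.214° − 42.078°| = 0.865°.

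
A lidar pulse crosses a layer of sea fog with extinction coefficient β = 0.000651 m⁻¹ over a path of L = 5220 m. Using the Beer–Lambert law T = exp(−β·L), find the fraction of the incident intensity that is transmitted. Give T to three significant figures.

0.0334

τ = β·L = 0.000651 × 5220 = 3.3982.
T = exp(−3.3982) = 0.0334.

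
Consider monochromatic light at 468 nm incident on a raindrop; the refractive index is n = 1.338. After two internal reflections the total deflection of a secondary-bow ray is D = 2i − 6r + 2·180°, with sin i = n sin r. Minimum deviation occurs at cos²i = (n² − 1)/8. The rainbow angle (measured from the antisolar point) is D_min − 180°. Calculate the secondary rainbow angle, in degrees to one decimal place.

cos²i = (1.79024 − 1)/8 = 0.09878; i = arccos(0.31429) = 71.682°.
sin r = sin 71.682°/1.338 = 0.70951; r = 45.195°.
D_min = 2·71.682° − 6·45.195° + 360° = 232.193°.
Rainbow angle = D_min − 180° = 52.193°.

52.2°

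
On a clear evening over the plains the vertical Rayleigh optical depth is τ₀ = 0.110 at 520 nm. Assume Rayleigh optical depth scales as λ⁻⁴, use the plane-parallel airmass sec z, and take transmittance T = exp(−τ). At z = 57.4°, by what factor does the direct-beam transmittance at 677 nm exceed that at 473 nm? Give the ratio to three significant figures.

1.26

Airmass: sec 57.4° = 1.8561.
τ(677 nm) = 0.110 × (520/677)⁴ × 1.8561 = 0.110 × 0.3481 × 1.8561 = 0.0711.
τ(473 nm) = 0.110 × (520/473)⁴ × 1.8561 = 0.110 × 1.4607 × 1.8561 = 0.2982.
T(677)/T(473) = exp(τ_B − τ_A) = exp(0.2272) = 1.2550.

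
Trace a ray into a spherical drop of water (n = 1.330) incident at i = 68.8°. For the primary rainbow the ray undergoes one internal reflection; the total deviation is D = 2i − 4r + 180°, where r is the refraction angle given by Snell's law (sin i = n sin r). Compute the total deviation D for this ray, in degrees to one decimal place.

139.6°

sin r = sin 68.8° / 1.330 = 0.9323/1.330 = 0.7010; r = 44.51°.
D = 2·68.8° − 4·44.51° + 180° = 137.60° − 178.03° + 180° = 139.57°.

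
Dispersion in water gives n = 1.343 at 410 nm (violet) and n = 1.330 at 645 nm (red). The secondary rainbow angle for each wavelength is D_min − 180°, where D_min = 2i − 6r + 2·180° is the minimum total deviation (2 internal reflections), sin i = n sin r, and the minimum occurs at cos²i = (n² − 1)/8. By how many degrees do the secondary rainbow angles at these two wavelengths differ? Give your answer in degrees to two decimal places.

At 410 nm (n = 1.343): cos²i = 0.10046 → i = 71.522°, r = 44.928°, D_min = 233.478°, rainbow angle = 53.478°.
At 645 nm (n = 1.330): cos²i = 0.09611 → i = 71.940°, r = 45.630°, D_min = 230.101°, rainbow angle = 50.101°.
Angular width = |53.478° − 50.101°| = 3.377°.

3.38°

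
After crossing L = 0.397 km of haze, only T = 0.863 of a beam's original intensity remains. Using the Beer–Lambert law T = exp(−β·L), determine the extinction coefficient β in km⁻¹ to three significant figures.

0.371 km⁻¹

Beer–Lambert: T = exp(−βL) ⇒ β = −ln(T)/L = −ln(0.863)/0.397 = 0.1473/0.397 = 0.3711 km⁻¹.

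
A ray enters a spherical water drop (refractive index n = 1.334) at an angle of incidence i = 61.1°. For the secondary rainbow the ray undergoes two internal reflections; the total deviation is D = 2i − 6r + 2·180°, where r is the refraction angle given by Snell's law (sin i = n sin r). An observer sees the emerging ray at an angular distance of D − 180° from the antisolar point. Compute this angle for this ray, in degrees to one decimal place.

sin r = sin 61.1° / 1.334 = 0.8755/1.334 = 0.6563; r = 41.02°.
D = 2·61.1° − 6·41.02° + 2·180° = 122.20° − 246.10° + 360° = 236.10°.
Angle from antisolar point = D − 180° = 56.10°.

56.1°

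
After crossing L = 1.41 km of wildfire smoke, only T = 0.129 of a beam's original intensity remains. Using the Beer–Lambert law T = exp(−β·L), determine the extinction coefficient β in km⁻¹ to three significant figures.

1.45 km⁻¹

Beer–Lambert: T = exp(−βL) ⇒ β = −ln(T)/L = −ln(0.129)/1.41 = 2.0479/1.41 = 1.452 km⁻¹.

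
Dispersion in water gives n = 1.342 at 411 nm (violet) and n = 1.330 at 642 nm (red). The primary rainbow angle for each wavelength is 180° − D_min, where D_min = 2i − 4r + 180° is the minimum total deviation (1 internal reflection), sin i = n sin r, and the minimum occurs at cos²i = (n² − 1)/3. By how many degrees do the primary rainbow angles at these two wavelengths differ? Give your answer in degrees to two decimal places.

1.73°

At 411 nm (n = 1.342): cos²i = 0.26699 → i = 58.888°, r = 39.641°, D_min = 139.213°, rainbow angle = 40.787°.
At 642 nm (n = 1.330): cos²i = 0.25630 → i = 59.585°, r = 40.422°, D_min = 137.484°, rainbow angle = 42.516°.
Angular width = |40.787° − 42.516°| = 1.729°.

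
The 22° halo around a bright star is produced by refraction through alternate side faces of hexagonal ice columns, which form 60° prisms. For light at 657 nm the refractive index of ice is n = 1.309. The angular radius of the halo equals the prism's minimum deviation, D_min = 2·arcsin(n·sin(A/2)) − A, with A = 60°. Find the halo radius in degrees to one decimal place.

n·sin(A/2) = 1.309 × sin 30° = 1.309 × 0.5000 = 0.6545.
D_min = 2·arcsin(0.6545) − 60° = 2 × 40.882° − 60° = 21.763°.

21.8°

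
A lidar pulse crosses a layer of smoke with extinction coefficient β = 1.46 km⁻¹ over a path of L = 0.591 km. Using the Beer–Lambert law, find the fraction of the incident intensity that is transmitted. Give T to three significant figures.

τ = β·L = 1.46 × 0.591 = 0.8629.
T = exp(−0.8629) = 0.4220.

0.422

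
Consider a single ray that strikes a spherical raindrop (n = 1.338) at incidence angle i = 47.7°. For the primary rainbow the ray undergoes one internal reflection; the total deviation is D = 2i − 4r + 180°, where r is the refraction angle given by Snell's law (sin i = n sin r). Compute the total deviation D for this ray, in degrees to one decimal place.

sin r = sin 47.7° / 1.338 = 0.7396/1.338 = 0.5528; r = 33.56°.
D = 2·47.7° − 4·33.56° + 180° = 95.40° − 134.23° + 180° = 141.17°.

141.2°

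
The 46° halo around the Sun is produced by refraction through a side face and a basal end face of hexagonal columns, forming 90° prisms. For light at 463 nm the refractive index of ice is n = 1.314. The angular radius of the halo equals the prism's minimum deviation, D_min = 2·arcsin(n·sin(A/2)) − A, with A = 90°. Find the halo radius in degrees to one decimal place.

46.6°

n·sin(A/2) = 1.314 × sin 45° = 1.314 × 0.7071 = 0.9291.
D_min = 2·arcsin(0.9291) − 90° = 2 × 68.301° − 90° = 46.602°.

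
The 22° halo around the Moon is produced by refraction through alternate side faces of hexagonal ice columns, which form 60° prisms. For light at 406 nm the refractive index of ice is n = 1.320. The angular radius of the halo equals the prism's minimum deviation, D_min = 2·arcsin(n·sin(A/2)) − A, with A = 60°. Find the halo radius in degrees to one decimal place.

n·sin(A/2) = 1.320 × sin 30° = 1.320 × 0.5000 = 0.6600.
D_min = 2·arcsin(0.6600) − 60° = 2 × 41.300° − 60° = 22.600°.

22.6°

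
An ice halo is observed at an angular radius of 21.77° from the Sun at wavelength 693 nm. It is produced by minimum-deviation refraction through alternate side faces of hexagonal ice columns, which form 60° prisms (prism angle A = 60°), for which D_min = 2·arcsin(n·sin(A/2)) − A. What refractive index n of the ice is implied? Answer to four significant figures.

1.309

Rearranging: n = sin((D_min + A)/2) / sin(A/2).
(D_min + A)/2 = (21.77° + 60°)/2 = 40.885°.
n = sin 40.885° / sin 30° = 0.6545 / 0.5000 = 1.3091.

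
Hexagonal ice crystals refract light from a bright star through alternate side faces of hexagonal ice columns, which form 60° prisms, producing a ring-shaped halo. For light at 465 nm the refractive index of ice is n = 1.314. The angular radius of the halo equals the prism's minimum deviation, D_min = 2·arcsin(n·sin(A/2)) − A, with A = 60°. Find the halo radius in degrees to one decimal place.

22.1°

n·sin(A/2) = 1.314 × sin 30° = 1.314 × 0.5000 = 0.6570.
D_min = 2·arcsin(0.6570) − 60° = 2 × 41.071° − 60° = 22.143°.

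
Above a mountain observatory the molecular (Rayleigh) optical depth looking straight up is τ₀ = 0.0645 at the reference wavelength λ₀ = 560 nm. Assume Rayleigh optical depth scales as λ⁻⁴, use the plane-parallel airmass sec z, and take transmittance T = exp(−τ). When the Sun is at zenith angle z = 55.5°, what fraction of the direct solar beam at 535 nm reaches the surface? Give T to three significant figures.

0.872

sec 55.5° = 1.7655.
τ = 0.0645 × (560/535)⁴ × 1.7655 = 0.0645 × 1.2004 × 1.7655 = 0.1367.
T = exp(−0.1367) = 0.8722.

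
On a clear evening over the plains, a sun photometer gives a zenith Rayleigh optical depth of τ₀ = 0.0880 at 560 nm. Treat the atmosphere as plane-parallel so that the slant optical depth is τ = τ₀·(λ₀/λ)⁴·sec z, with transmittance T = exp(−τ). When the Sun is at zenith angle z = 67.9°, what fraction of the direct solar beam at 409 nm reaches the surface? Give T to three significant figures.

sec 67.9° = 2.6580.
τ = 0.0880 × (560/409)⁴ × 2.6580 = 0.0880 × 3.5145 × 2.6580 = 0.8220.
T = exp(−0.8220) = 0.4395.

0.440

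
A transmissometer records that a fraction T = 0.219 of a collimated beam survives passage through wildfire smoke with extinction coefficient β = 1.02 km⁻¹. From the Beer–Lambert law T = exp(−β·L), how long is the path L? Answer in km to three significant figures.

Beer–Lambert: T = exp(−βL) ⇒ L = −ln(T)/β = −ln(0.219)/1.02 = 1.5187/1.02 = 1.489 km.

1.49 km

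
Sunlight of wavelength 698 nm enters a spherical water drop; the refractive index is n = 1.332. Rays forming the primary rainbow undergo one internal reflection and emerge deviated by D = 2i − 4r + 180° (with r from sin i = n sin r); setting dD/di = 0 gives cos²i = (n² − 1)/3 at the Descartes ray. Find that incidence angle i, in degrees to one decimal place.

cos²i = (1.332² − 1)/3 = (1.77422 − 1)/3 = 0.25807.
cos i = 0.50801, so i = 59.469°.

59.5°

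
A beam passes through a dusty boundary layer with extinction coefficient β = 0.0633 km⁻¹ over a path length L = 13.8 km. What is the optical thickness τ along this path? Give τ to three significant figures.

τ = β·L = 0.0633 × 13.8 = 0.8735.

0.874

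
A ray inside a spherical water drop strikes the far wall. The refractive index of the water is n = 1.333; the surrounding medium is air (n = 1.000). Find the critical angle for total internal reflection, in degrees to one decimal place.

48.6°

sin θ_c = n_air / n = 1.000 / 1.333 = 0.7502.
θ_c = arcsin(0.7502) = 48.61°.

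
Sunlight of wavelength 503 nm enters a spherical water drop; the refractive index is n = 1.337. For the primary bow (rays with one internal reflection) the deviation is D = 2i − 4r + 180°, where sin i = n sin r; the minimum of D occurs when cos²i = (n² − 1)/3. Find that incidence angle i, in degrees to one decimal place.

cos²i = (1.337² − 1)/3 = (1.78757 − 1)/3 = 0.26252.
cos i = 0.51237, so i = 59.178°.

59.2°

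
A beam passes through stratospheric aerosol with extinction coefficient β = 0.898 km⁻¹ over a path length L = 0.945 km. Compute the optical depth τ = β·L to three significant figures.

0.849

τ = β·L = 0.898 × 0.945 = 0.8486.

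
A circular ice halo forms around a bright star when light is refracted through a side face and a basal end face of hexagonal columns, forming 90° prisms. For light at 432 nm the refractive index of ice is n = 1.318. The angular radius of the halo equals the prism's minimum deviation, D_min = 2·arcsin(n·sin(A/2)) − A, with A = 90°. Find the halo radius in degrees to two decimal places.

47.49°

n·sin(A/2) = 1.318 × sin 45° = 1.318 × 0.7071 = 0.9320.
D_min = 2·arcsin(0.9320) − 90° = 2 × 68.743° − 90° = 47.487°.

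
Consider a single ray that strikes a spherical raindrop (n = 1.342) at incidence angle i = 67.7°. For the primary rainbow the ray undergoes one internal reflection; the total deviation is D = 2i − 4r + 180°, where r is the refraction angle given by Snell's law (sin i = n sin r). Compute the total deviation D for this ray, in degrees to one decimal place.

sin r = sin 67.7° / 1.342 = 0.9252/1.342 = 0.6894; r = 43.58°.
D = 2·67.7° − 4·43.58° + 180° = 135.40° − 174.34° + 180° = 141.06°.

141.1°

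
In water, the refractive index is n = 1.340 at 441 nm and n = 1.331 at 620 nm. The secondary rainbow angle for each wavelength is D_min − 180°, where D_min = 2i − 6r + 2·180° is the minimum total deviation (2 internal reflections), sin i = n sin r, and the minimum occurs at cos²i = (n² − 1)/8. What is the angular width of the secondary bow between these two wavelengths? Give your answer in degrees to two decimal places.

2.34°

At 441 nm (n = 1.340): cos²i = 0.09945 → i = 71.618°, r = 45.088°, D_min = 232.709°, rainbow angle = 52.709°.
At 620 nm (n = 1.331): cos²i = 0.09645 → i = 71.907°, r = 45.575°, D_min = 230.365°, rainbow angle = 50.365°.
Angular width = |52.709° − 50.365°| = 2.344°.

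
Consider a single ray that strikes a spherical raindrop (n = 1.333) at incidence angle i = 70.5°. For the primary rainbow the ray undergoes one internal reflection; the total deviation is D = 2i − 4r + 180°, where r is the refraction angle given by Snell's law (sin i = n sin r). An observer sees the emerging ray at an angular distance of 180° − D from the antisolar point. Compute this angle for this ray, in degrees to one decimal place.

39.0°

sin r = sin 70.5° / 1.333 = 0.9426/1.333 = 0.7072; r = 45.00°.
D = 2·70.5° − 4·45.00° + 180° = 141.00° − 180.02° + 180° = 140.98°.
Angle from antisolar point = 180° − D = 39.02°.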